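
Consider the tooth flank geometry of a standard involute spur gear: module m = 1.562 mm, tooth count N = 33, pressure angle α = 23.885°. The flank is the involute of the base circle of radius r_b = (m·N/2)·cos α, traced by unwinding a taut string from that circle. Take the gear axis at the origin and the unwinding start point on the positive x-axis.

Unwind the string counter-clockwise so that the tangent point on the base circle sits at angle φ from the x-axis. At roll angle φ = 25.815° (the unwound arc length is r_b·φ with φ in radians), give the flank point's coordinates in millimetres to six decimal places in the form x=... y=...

x=25.837715 y=0.703992

pitch radius r_p = m·N/2 = 1.562·33/2 = 25.773000
base radius r_b = r_p·cos α = 25.773000·cos 23.885° = 23.565800
roll angle φ = 25.815° = 0.45055675 rad
x = r_b·(cos φ + φ·sin φ) = 23.565800·(0.90020480 + 0.45055675·0.43546679) = 25.837715
y = r_b·(sin φ − φ·cos φ) = 23.565800·(0.43546679 − 0.45055675·0.90020480) = 0.703992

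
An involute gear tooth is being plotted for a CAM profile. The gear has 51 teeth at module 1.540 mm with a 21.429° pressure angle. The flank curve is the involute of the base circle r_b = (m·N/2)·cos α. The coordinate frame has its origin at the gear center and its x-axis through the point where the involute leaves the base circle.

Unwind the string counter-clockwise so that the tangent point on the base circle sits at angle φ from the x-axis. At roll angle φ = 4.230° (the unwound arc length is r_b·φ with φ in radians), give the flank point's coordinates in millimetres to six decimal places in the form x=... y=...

x=36.654791 y=0.004901

pitch radius r_p = m·N/2 = 1.540·51/2 = 39.270000
base radius r_b = r_p·cos α = 39.270000·cos 21.429° = 36.555305
roll angle φ = 4.230° = 0.07382743 rad
x = r_b·(cos φ + φ·sin φ) = 36.555305·(0.99727599 + 0.07382743·0.07376038) = 36.654791
y = r_b·(sin φ − φ·cos φ) = 36.555305·(0.07376038 − 0.07382743·0.99727599) = 0.004901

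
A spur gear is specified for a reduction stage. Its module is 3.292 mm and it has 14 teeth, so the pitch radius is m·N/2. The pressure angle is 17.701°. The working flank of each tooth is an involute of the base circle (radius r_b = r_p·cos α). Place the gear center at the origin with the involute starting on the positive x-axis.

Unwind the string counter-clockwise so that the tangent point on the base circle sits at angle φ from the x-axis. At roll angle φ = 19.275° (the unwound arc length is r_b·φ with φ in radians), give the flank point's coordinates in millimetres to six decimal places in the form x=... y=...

x=23.160328 y=0.275464

pitch radius r_p = m·N/2 = 3.292·14/2 = 23.044000
base radius r_b = r_p·cos α = 23.044000·cos 17.701° = 21.953009
roll angle φ = 19.275° = 0.33641221 rad
x = r_b·(cos φ + φ·sin φ) = 21.953009·(0.94394508 + 0.33641221·0.33010255) = 23.160328
y = r_b·(sin φ − φ·cos φ) = 21.953009·(0.33010255 − 0.33641221·0.94394508) = 0.275464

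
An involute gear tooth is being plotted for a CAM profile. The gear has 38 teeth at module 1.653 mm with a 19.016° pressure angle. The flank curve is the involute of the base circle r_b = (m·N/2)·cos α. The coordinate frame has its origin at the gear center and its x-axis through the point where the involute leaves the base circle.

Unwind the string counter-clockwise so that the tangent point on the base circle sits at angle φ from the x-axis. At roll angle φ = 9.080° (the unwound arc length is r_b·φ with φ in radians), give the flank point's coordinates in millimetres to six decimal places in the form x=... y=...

x=30.063572 y=0.039295

pitch radius r_p = m·N/2 = 1.653·38/2 = 31.407000
base radius r_b = r_p·cos α = 31.407000·cos 19.016° = 29.693045
roll angle φ = 9.080° = 0.15847590 rad
x = r_b·(cos φ + φ·sin φ) = 29.693045·(0.98746895 + 0.15847590·0.15781339) = 30.063572
y = r_b·(sin φ − φ·cos φ) = 29.693045·(0.15781339 − 0.15847590·0.98746895) = 0.039295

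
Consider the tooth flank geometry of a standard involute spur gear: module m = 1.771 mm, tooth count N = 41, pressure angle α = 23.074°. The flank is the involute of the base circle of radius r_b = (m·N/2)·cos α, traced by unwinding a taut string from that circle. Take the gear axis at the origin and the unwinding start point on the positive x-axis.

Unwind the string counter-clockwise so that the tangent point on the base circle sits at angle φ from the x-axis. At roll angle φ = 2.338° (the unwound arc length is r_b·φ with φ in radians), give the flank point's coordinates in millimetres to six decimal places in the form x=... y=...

pitch radius r_p = m·N/2 = 1.771·41/2 = 36.305500
base radius r_b = r_p·cos α = 36.305500·cos 23.074° = 33.401040
roll angle φ = 2.338° = 0.04080580 rad
x = r_b·(cos φ + φ·sin φ) = 33.401040·(0.99916756 + 0.04080580·0.04079447) = 33.428836
y = r_b·(sin φ − φ·cos φ) = 33.401040·(0.04079447 − 0.04080580·0.99916756) = 0.000756

x=33.428836 y=0.000756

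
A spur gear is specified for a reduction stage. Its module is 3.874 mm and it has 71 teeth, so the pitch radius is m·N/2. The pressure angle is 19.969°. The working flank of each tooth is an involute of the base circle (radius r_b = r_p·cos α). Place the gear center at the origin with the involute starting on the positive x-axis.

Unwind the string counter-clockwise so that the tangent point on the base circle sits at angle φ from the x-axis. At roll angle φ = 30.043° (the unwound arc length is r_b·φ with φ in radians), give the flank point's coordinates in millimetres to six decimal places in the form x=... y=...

x=145.824993 y=6.042437

pitch radius r_p = m·N/2 = 3.874·71/2 = 137.527000
base radius r_b = r_p·cos α = 137.527000·cos 19.969° = 129.258538
roll angle φ = 30.043° = 0.52434927 rad
x = r_b·(cos φ + φ·sin φ) = 129.258538·(0.86564991 + 0.52434927·0.50064980) = 145.824993
y = r_b·(sin φ − φ·cos φ) = 129.258538·(0.50064980 − 0.52434927·0.86564991) = 6.042437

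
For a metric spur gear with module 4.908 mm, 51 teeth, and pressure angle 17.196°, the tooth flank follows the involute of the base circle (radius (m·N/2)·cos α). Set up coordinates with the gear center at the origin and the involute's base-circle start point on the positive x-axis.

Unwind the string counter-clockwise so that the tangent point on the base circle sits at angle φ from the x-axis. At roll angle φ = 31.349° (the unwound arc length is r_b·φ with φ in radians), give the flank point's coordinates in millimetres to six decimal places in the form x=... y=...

pitch radius r_p = m·N/2 = 4.908·51/2 = 125.154000
base radius r_b = r_p·cos α = 125.154000·cos 17.196° = 119.559492
roll angle φ = 31.349° = 0.54714327 rad
x = r_b·(cos φ + φ·sin φ) = 119.559492·(0.85401422 + 0.54714327·0.52024966) = 136.138247
y = r_b·(sin φ − φ·cos φ) = 119.559492·(0.52024966 − 0.54714327·0.85401422) = 6.334445

x=136.138247 y=6.334445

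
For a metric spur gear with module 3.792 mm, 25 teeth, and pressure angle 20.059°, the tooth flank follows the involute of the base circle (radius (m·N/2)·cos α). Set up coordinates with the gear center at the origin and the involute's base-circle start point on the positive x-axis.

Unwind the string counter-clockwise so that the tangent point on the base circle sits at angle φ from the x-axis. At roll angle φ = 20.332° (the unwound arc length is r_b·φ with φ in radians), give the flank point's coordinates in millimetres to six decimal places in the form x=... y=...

pitch radius r_p = m·N/2 = 3.792·25/2 = 47.400000
base radius r_b = r_p·cos α = 47.400000·cos 20.059° = 44.524713
roll angle φ = 20.332° = 0.35486034 rad
x = r_b·(cos φ + φ·sin φ) = 44.524713·(0.93769502 + 0.35486034·0.34745941) = 47.240479
y = r_b·(sin φ − φ·cos φ) = 44.524713·(0.34745941 − 0.35486034·0.93769502) = 0.654898

x=47.240479 y=0.654898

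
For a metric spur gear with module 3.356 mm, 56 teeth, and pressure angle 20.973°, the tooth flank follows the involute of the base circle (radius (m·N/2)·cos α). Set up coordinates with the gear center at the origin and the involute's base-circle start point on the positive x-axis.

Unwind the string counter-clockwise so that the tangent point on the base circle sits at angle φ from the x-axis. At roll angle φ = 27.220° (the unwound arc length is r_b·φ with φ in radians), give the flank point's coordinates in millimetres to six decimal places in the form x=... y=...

x=97.092539 y=3.065855

pitch radius r_p = m·N/2 = 3.356·56/2 = 93.968000
base radius r_b = r_p·cos α = 93.968000·cos 20.973° = 87.742545
roll angle φ = 27.220° = 0.47507862 rad
x = r_b·(cos φ + φ·sin φ) = 87.742545·(0.88925676 + 0.47507862·0.45740836) = 97.092539
y = r_b·(sin φ − φ·cos φ) = 87.742545·(0.45740836 − 0.47507862·0.88925676) = 3.065855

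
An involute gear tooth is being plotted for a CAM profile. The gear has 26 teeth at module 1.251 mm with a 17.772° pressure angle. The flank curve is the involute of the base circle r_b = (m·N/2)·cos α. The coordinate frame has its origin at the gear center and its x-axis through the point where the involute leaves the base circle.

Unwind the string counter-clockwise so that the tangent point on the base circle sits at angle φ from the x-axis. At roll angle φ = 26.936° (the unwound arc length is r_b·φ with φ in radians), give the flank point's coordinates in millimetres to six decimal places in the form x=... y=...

pitch radius r_p = m·N/2 = 1.251·26/2 = 16.263000
base radius r_b = r_p·cos α = 16.263000·cos 17.772° = 15.486908
roll angle φ = 26.936° = 0.47012189 rad
x = r_b·(cos φ + φ·sin φ) = 15.486908·(0.89151308 + 0.47012189·0.45299495) = 17.104917
y = r_b·(sin φ − φ·cos φ) = 15.486908·(0.45299495 − 0.47012189·0.89151308) = 0.524621

x=17.104917 y=0.524621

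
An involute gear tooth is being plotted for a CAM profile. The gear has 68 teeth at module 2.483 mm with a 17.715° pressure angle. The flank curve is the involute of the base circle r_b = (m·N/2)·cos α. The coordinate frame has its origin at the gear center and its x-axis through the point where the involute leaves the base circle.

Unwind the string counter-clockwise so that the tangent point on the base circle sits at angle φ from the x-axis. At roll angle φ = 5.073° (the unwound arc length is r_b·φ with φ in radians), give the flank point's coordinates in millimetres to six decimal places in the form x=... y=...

x=80.733467 y=0.018592

pitch radius r_p = m·N/2 = 2.483·68/2 = 84.422000
base radius r_b = r_p·cos α = 84.422000·cos 17.715° = 80.418865
roll angle φ = 5.073° = 0.08854055 rad
x = r_b·(cos φ + φ·sin φ) = 80.418865·(0.99608285 + 0.08854055·0.08842491) = 80.733467
y = r_b·(sin φ − φ·cos φ) = 80.418865·(0.08842491 − 0.08854055·0.99608285) = 0.018592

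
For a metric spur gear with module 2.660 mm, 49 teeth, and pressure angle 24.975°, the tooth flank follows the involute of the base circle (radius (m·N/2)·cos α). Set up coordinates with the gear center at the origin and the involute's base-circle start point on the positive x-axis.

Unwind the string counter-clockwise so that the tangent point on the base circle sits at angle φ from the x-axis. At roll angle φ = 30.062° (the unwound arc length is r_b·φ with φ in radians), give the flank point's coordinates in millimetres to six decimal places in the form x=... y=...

pitch radius r_p = m·N/2 = 2.660·49/2 = 65.170000
base radius r_b = r_p·cos α = 65.170000·cos 24.975° = 59.076090
roll angle φ = 30.062° = 0.52468088 rad
x = r_b·(cos φ + φ·sin φ) = 59.076090·(0.86548384 + 0.52468088·0.50093684) = 66.656488
y = r_b·(sin φ − φ·cos φ) = 59.076090·(0.50093684 − 0.52468088·0.86548384) = 2.766770

x=66.656488 y=2.766770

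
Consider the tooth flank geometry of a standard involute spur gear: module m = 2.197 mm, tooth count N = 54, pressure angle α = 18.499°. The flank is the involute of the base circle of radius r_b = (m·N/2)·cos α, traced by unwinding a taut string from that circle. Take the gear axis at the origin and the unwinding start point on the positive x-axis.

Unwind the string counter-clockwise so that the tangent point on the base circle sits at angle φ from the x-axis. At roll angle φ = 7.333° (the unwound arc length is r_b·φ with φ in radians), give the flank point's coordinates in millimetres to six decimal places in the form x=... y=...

pitch radius r_p = m·N/2 = 2.197·54/2 = 59.319000
base radius r_b = r_p·cos α = 59.319000·cos 18.499° = 56.253939
roll angle φ = 7.333° = 0.12798499 rad
x = r_b·(cos φ + φ·sin φ) = 56.253939·(0.99182109 + 0.12798499·0.12763588) = 56.712779
y = r_b·(sin φ − φ·cos φ) = 56.253939·(0.12763588 − 0.12798499·0.99182109) = 0.039246

x=56.712779 y=0.039246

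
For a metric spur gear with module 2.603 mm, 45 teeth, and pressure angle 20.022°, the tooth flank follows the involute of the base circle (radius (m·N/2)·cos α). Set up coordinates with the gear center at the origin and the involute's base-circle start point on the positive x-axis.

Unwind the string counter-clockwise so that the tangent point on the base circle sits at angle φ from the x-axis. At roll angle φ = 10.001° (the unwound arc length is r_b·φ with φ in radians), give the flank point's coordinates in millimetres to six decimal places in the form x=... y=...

pitch radius r_p = m·N/2 = 2.603·45/2 = 58.567500
base radius r_b = r_p·cos α = 58.567500·cos 20.022° = 55.027752
roll angle φ = 10.001° = 0.17455038 rad
x = r_b·(cos φ + φ·sin φ) = 55.027752·(0.98480472 + 0.17455038·0.17366537) = 55.859666
y = r_b·(sin φ − φ·cos φ) = 55.027752·(0.17366537 − 0.17455038·0.98480472) = 0.097252

x=55.859666 y=0.097252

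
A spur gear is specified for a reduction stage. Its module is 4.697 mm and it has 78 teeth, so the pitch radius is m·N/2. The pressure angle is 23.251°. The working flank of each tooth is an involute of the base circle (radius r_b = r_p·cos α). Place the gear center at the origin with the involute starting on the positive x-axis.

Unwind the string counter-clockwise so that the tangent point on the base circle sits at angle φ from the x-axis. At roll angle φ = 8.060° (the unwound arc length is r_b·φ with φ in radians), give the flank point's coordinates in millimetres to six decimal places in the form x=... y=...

x=169.962743 y=0.155867

pitch radius r_p = m·N/2 = 4.697·78/2 = 183.183000
base radius r_b = r_p·cos α = 183.183000·cos 23.251° = 168.305668
roll angle φ = 8.060° = 0.14067354 rad
x = r_b·(cos φ + φ·sin φ) = 168.305668·(0.99012178 + 0.14067354·0.14021003) = 169.962743
y = r_b·(sin φ − φ·cos φ) = 168.305668·(0.14021003 − 0.14067354·0.99012178) = 0.155867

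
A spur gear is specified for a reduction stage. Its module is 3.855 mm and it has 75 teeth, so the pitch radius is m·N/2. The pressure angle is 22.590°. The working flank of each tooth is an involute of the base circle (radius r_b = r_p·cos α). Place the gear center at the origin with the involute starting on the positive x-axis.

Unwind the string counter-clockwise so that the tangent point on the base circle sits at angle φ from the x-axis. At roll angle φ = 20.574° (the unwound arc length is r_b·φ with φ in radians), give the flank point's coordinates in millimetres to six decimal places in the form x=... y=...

x=141.800850 y=2.033502

pitch radius r_p = m·N/2 = 3.855·75/2 = 144.562500
base radius r_b = r_p·cos α = 144.562500·cos 22.590° = 133.471271
roll angle φ = 20.574° = 0.35908404 rad
x = r_b·(cos φ + φ·sin φ) = 133.471271·(0.93621910 + 0.35908404·0.35141684) = 141.800850
y = r_b·(sin φ − φ·cos φ) = 133.471271·(0.35141684 − 0.35908404·0.93621910) = 2.033502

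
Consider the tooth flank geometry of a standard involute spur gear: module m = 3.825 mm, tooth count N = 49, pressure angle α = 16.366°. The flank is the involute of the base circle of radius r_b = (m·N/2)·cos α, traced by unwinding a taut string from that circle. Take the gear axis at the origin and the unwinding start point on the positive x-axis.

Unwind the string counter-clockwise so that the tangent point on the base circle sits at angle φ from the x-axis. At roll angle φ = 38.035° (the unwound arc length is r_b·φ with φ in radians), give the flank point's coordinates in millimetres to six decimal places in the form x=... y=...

pitch radius r_p = m·N/2 = 3.825·49/2 = 93.712500
base radius r_b = r_p·cos α = 93.712500·cos 16.366° = 89.915396
roll angle φ = 38.035° = 0.66383598 rad
x = r_b·(cos φ + φ·sin φ) = 89.915396·(0.78763452 + 0.66383598·0.61614273) = 107.597459
y = r_b·(sin φ − φ·cos φ) = 89.915396·(0.61614273 − 0.66383598·0.78763452) = 8.387541

x=107.597459 y=8.387541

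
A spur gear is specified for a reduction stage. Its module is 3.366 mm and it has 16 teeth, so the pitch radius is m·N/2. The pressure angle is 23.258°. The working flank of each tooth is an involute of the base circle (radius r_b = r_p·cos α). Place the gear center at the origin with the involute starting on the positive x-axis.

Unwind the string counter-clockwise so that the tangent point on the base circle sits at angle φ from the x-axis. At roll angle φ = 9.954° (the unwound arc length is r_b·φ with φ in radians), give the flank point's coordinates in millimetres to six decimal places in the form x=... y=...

pitch radius r_p = m·N/2 = 3.366·16/2 = 26.928000
base radius r_b = r_p·cos α = 26.928000·cos 23.258° = 24.739725
roll angle φ = 9.954° = 0.17373007 rad
x = r_b·(cos φ + φ·sin φ) = 24.739725·(0.98494685 + 0.17373007·0.17285747) = 25.110262
y = r_b·(sin φ − φ·cos φ) = 24.739725·(0.17285747 − 0.17373007·0.98494685) = 0.043111

x=25.110262 y=0.043111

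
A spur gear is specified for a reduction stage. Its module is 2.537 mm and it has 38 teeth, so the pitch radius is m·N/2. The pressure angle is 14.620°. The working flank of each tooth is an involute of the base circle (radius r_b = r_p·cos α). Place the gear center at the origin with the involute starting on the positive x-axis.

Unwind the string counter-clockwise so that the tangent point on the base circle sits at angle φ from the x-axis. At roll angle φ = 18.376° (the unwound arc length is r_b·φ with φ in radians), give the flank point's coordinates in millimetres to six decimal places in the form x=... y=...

x=48.979771 y=0.507656

pitch radius r_p = m·N/2 = 2.537·38/2 = 48.203000
base radius r_b = r_p·cos α = 48.203000·cos 14.620° = 46.642241
roll angle φ = 18.376° = 0.32072170 rad
x = r_b·(cos φ + φ·sin φ) = 46.642241·(0.94900815 + 0.32072170·0.31525155) = 48.979771
y = r_b·(sin φ − φ·cos φ) = 46.642241·(0.31525155 − 0.32072170·0.94900815) = 0.507656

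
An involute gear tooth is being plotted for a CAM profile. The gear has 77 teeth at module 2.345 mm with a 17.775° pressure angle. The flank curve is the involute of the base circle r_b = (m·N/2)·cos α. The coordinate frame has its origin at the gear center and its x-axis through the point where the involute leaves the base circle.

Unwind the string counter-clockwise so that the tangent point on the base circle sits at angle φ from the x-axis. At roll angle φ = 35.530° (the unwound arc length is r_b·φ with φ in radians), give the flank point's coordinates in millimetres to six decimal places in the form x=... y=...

x=100.947247 y=6.574512

pitch radius r_p = m·N/2 = 2.345·77/2 = 90.282500
base radius r_b = r_p·cos α = 90.282500·cos 17.775° = 85.972656
roll angle φ = 35.530° = 0.62011548 rad
x = r_b·(cos φ + φ·sin φ) = 85.972656·(0.81381135 + 0.62011548·0.58112915) = 100.947247
y = r_b·(sin φ − φ·cos φ) = 85.972656·(0.58112915 − 0.62011548·0.81381135) = 6.574512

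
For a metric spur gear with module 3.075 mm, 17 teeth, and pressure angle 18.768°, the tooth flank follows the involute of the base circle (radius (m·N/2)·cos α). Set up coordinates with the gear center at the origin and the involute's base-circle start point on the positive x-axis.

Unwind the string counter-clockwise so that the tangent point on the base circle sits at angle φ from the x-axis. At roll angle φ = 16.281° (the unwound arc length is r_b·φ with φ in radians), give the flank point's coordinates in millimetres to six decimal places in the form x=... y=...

pitch radius r_p = m·N/2 = 3.075·17/2 = 26.137500
base radius r_b = r_p·cos α = 26.137500·cos 18.768° = 24.747746
roll angle φ = 16.281° = 0.28415706 rad
x = r_b·(cos φ + φ·sin φ) = 24.747746·(0.95989831 + 0.28415706·0.28034841) = 25.726798
y = r_b·(sin φ − φ·cos φ) = 24.747746·(0.28034841 − 0.28415706·0.95989831) = 0.187750

x=25.726798 y=0.187750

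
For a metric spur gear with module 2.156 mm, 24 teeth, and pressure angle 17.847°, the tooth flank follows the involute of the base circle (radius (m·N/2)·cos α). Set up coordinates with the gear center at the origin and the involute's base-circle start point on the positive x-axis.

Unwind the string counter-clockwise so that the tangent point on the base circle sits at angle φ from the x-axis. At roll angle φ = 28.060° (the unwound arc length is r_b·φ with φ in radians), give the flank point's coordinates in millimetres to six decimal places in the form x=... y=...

pitch radius r_p = m·N/2 = 2.156·24/2 = 25.872000
base radius r_b = r_p·cos α = 25.872000·cos 17.847° = 24.626996
roll angle φ = 28.060° = 0.48973939 rad
x = r_b·(cos φ + φ·sin φ) = 24.626996·(0.88245548 + 0.48973939·0.47039593) = 27.405583
y = r_b·(sin φ − φ·cos φ) = 24.626996·(0.47039593 − 0.48973939·0.88245548) = 0.941311

x=27.405583 y=0.941311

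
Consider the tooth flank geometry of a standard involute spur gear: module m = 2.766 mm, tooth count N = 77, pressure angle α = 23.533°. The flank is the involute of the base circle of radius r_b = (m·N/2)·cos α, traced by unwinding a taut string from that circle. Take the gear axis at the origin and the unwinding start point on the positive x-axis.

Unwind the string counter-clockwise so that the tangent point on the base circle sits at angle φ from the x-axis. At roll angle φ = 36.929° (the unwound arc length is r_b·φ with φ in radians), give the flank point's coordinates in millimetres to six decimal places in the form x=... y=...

x=115.855824 y=8.357288

pitch radius r_p = m·N/2 = 2.766·77/2 = 106.491000
base radius r_b = r_p·cos α = 106.491000·cos 23.533° = 97.634171
roll angle φ = 36.929° = 0.64453264 rad
x = r_b·(cos φ + φ·sin φ) = 97.634171·(0.79938066 + 0.64453264·0.60082491) = 115.855824
y = r_b·(sin φ − φ·cos φ) = 97.634171·(0.60082491 − 0.64453264·0.79938066) = 8.357288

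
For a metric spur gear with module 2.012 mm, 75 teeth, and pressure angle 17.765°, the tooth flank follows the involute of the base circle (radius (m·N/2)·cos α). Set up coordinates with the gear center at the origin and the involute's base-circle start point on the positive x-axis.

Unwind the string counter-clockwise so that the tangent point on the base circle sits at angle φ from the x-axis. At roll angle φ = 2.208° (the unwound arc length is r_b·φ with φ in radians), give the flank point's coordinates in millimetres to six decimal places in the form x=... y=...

x=71.905572 y=0.001371

pitch radius r_p = m·N/2 = 2.012·75/2 = 75.450000
base radius r_b = r_p·cos α = 75.450000·cos 17.765° = 71.852239
roll angle φ = 2.208° = 0.03853687 rad
x = r_b·(cos φ + φ·sin φ) = 71.852239·(0.99925755 + 0.03853687·0.03852733) = 71.905572
y = r_b·(sin φ − φ·cos φ) = 71.852239·(0.03852733 − 0.03853687·0.99925755) = 0.001371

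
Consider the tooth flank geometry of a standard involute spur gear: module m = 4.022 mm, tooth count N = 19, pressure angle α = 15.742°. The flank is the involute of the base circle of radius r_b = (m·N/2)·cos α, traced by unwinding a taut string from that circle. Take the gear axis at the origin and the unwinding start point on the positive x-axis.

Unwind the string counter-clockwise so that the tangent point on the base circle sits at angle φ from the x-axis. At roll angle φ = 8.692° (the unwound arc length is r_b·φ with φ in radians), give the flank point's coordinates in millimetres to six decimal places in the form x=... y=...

pitch radius r_p = m·N/2 = 4.022·19/2 = 38.209000
base radius r_b = r_p·cos α = 38.209000·cos 15.742° = 36.775900
roll angle φ = 8.692° = 0.15170402 rad
x = r_b·(cos φ + φ·sin φ) = 36.775900·(0.98851500 + 0.15170402·0.15112280) = 37.196651
y = r_b·(sin φ − φ·cos φ) = 36.775900·(0.15112280 − 0.15170402·0.98851500) = 0.042701

x=37.196651 y=0.042701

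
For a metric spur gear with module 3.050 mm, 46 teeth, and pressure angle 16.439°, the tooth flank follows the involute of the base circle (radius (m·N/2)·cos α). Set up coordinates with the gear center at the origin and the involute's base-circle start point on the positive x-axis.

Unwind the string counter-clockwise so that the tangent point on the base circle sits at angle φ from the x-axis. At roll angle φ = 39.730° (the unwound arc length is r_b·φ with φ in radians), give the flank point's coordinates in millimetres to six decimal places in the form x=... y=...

pitch radius r_p = m·N/2 = 3.050·46/2 = 70.150000
base radius r_b = r_p·cos α = 70.150000·cos 16.439° = 67.282378
roll angle φ = 39.730° = 0.69341931 rad
x = r_b·(cos φ + φ·sin φ) = 67.282378·(0.76906499 + 0.69341931·0.63917059) = 81.564961
y = r_b·(sin φ − φ·cos φ) = 67.282378·(0.63917059 − 0.69341931·0.76906499) = 7.124267

x=81.564961 y=7.124267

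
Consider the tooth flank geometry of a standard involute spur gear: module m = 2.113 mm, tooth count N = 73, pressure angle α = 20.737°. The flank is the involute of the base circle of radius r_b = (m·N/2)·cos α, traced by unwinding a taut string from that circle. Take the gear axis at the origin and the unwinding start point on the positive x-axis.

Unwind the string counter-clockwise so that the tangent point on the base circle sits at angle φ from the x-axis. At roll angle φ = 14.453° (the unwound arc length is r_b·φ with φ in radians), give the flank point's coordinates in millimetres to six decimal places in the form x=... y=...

x=74.386457 y=0.383463

pitch radius r_p = m·N/2 = 2.113·73/2 = 77.124500
base radius r_b = r_p·cos α = 77.124500·cos 20.737° = 72.128033
roll angle φ = 14.453° = 0.25225244 rad
x = r_b·(cos φ + φ·sin φ) = 72.128033·(0.96835270 + 0.25225244·0.24958574) = 74.386457
y = r_b·(sin φ − φ·cos φ) = 72.128033·(0.24958574 − 0.25225244·0.96835270) = 0.383463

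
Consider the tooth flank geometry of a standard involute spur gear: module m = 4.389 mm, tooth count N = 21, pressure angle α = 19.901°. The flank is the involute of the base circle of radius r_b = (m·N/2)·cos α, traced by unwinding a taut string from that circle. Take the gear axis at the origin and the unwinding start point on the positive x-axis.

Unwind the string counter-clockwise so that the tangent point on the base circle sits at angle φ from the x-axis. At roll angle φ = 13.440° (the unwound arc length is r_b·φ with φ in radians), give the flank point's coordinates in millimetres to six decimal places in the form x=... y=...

pitch radius r_p = m·N/2 = 4.389·21/2 = 46.084500
base radius r_b = r_p·cos α = 46.084500·cos 19.901° = 43.332434
roll angle φ = 13.440° = 0.23457225 rad
x = r_b·(cos φ + φ·sin φ) = 43.332434·(0.97261385 + 0.23457225·0.23242697) = 44.508250
y = r_b·(sin φ − φ·cos φ) = 43.332434·(0.23242697 − 0.23457225·0.97261385) = 0.185409

x=44.508250 y=0.185409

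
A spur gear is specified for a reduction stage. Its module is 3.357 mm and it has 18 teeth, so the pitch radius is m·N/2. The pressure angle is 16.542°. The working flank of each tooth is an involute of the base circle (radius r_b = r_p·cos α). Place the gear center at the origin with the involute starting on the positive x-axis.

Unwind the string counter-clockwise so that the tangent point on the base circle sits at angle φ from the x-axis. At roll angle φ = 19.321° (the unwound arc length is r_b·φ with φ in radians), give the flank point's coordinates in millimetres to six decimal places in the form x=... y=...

x=30.562726 y=0.366007

pitch radius r_p = m·N/2 = 3.357·18/2 = 30.213000
base radius r_b = r_p·cos α = 30.213000·cos 16.542° = 28.962523
roll angle φ = 19.321° = 0.33721506 rad
x = r_b·(cos φ + φ·sin φ) = 28.962523·(0.94367975 + 0.33721506·0.33086029) = 30.562726
y = r_b·(sin φ − φ·cos φ) = 28.962523·(0.33086029 − 0.33721506·0.94367975) = 0.366007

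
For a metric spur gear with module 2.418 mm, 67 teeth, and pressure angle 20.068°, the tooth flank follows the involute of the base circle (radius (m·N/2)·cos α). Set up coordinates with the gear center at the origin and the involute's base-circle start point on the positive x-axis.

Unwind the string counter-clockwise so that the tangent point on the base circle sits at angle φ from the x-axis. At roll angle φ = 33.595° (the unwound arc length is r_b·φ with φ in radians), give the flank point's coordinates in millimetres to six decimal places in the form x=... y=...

x=88.061097 y=4.938882

pitch radius r_p = m·N/2 = 2.418·67/2 = 81.003000
base radius r_b = r_p·cos α = 81.003000·cos 20.068° = 76.084987
roll angle φ = 33.595° = 0.58634336 rad
x = r_b·(cos φ + φ·sin φ) = 76.084987·(0.83296953 + 0.58634336·0.55331886) = 88.061097
y = r_b·(sin φ − φ·cos φ) = 76.084987·(0.55331886 − 0.58634336·0.83296953) = 4.938882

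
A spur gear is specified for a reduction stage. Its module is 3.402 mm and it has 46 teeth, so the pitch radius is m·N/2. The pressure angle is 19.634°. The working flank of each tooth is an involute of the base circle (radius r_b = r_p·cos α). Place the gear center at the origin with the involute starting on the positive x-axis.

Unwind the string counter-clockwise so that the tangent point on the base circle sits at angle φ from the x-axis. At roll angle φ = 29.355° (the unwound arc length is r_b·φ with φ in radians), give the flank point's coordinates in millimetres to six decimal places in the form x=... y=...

x=82.743547 y=3.217820

pitch radius r_p = m·N/2 = 3.402·46/2 = 78.246000
base radius r_b = r_p·cos α = 78.246000·cos 19.634° = 73.696639
roll angle φ = 29.355° = 0.51234140 rad
x = r_b·(cos φ + φ·sin φ) = 73.696639·(0.87159910 + 0.51234140·0.49021935) = 82.743547
y = r_b·(sin φ − φ·cos φ) = 73.696639·(0.49021935 − 0.51234140·0.87159910) = 3.217820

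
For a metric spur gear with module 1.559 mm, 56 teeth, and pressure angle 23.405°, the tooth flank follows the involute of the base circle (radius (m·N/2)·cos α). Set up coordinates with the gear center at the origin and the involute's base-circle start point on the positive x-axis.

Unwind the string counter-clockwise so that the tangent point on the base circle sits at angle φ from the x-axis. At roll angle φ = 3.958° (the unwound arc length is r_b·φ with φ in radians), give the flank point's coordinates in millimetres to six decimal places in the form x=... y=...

x=40.155783 y=0.004400

pitch radius r_p = m·N/2 = 1.559·56/2 = 43.652000
base radius r_b = r_p·cos α = 43.652000·cos 23.405° = 40.060312
roll angle φ = 3.958° = 0.06908013 rad
x = r_b·(cos φ + φ·sin φ) = 40.060312·(0.99761492 + 0.06908013·0.06902520) = 40.155783
y = r_b·(sin φ − φ·cos φ) = 40.060312·(0.06902520 − 0.06908013·0.99761492) = 0.004400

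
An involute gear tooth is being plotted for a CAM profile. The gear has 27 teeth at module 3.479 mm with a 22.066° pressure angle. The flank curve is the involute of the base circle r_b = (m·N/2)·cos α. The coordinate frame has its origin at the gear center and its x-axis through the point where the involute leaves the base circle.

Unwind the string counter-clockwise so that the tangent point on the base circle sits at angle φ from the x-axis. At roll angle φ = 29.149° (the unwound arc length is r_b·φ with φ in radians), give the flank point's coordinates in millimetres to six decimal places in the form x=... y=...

x=48.799810 y=1.861449

pitch radius r_p = m·N/2 = 3.479·27/2 = 46.966500
base radius r_b = r_p·cos α = 46.966500·cos 22.066° = 43.526285
roll angle φ = 29.149° = 0.50874602 rad
x = r_b·(cos φ + φ·sin φ) = 43.526285·(0.87335598 + 0.50874602·0.48708246) = 48.799810
y = r_b·(sin φ − φ·cos φ) = 43.526285·(0.48708246 − 0.50874602·0.87335598) = 1.861449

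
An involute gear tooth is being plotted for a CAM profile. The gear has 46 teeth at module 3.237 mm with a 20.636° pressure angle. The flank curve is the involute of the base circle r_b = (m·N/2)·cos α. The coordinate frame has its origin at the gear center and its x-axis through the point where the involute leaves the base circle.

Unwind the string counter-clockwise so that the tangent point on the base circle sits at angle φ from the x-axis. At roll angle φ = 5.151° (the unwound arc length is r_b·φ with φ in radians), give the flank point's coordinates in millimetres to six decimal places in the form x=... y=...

x=69.955093 y=0.016862

pitch radius r_p = m·N/2 = 3.237·46/2 = 74.451000
base radius r_b = r_p·cos α = 74.451000·cos 20.636° = 69.674096
roll angle φ = 5.151° = 0.08990191 rad
x = r_b·(cos φ + φ·sin φ) = 69.674096·(0.99596154 + 0.08990191·0.08978086) = 69.955093
y = r_b·(sin φ − φ·cos φ) = 69.674096·(0.08978086 − 0.08990191·0.99596154) = 0.016862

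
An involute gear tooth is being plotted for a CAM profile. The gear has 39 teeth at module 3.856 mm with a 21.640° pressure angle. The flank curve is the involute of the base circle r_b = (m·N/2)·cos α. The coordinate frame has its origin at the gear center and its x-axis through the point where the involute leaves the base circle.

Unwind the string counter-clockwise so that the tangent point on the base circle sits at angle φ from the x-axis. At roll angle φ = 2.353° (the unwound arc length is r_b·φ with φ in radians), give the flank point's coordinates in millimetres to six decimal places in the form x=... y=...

pitch radius r_p = m·N/2 = 3.856·39/2 = 75.192000
base radius r_b = r_p·cos α = 75.192000·cos 21.640° = 69.892412
roll angle φ = 2.353° = 0.04106760 rad
x = r_b·(cos φ + φ·sin φ) = 69.892412·(0.99915684 + 0.04106760·0.04105605) = 69.951326
y = r_b·(sin φ − φ·cos φ) = 69.892412·(0.04105605 − 0.04106760·0.99915684) = 0.001613

x=69.951326 y=0.001613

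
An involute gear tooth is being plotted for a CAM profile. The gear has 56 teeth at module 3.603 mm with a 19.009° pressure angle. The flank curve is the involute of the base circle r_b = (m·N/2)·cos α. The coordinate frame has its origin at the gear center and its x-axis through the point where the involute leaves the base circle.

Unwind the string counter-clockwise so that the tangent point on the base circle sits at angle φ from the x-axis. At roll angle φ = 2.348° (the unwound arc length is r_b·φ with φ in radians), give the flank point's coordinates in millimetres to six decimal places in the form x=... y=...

pitch radius r_p = m·N/2 = 3.603·56/2 = 100.884000
base radius r_b = r_p·cos α = 100.884000·cos 19.009° = 95.382536
roll angle φ = 2.348° = 0.04098033 rad
x = r_b·(cos φ + φ·sin φ) = 95.382536·(0.99916042 + 0.04098033·0.04096886) = 95.462594
y = r_b·(sin φ − φ·cos φ) = 95.382536·(0.04096886 − 0.04098033·0.99916042) = 0.002188

x=95.462594 y=0.002188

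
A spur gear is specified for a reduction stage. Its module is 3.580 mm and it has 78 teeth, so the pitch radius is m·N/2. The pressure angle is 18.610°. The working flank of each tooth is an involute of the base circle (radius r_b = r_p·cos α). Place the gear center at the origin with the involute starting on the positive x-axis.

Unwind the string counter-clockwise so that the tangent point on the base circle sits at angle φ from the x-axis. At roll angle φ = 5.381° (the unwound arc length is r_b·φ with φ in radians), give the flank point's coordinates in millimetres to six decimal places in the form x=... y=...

pitch radius r_p = m·N/2 = 3.580·78/2 = 139.620000
base radius r_b = r_p·cos α = 139.620000·cos 18.610° = 132.319651
roll angle φ = 5.381° = 0.09391617 rad
x = r_b·(cos φ + φ·sin φ) = 132.319651·(0.99559312 + 0.09391617·0.09377817) = 132.901911
y = r_b·(sin φ − φ·cos φ) = 132.319651·(0.09377817 − 0.09391617·0.99559312) = 0.036504

x=132.901911 y=0.036504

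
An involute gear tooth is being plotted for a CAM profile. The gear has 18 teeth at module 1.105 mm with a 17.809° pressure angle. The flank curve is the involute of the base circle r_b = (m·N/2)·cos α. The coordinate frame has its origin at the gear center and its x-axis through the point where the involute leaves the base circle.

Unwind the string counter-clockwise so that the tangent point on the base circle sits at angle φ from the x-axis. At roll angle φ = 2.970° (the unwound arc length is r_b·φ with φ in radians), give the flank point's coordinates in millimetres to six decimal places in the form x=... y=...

pitch radius r_p = m·N/2 = 1.105·18/2 = 9.945000
base radius r_b = r_p·cos α = 9.945000·cos 17.809° = 9.468449
roll angle φ = 2.970° = 0.05183628 rad
x = r_b·(cos φ + φ·sin φ) = 9.468449·(0.99865680 + 0.05183628·0.05181307) = 9.481161
y = r_b·(sin φ − φ·cos φ) = 9.468449·(0.05181307 − 0.05183628·0.99865680) = 0.000439

x=9.481161 y=0.000439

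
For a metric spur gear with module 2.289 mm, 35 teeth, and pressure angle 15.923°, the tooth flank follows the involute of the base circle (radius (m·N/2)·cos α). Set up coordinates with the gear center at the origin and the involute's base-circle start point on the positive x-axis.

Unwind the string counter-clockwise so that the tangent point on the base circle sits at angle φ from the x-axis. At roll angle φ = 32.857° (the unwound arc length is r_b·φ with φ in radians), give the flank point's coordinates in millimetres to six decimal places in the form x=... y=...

pitch radius r_p = m·N/2 = 2.289·35/2 = 40.057500
base radius r_b = r_p·cos α = 40.057500·cos 15.923° = 38.520544
roll angle φ = 32.857° = 0.57346283 rad
x = r_b·(cos φ + φ·sin φ) = 38.520544·(0.84002728 + 0.57346283·0.54254417) = 44.343163
y = r_b·(sin φ − φ·cos φ) = 38.520544·(0.54254417 − 0.57346283·0.84002728) = 2.342810

x=44.343163 y=2.342810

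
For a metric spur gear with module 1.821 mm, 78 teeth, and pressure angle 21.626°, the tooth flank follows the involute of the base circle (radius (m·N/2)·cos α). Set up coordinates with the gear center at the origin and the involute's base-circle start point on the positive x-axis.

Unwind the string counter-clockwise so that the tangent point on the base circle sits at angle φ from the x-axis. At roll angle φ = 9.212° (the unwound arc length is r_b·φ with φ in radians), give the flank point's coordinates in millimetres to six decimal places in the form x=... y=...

x=66.867731 y=0.091227

pitch radius r_p = m·N/2 = 1.821·78/2 = 71.019000
base radius r_b = r_p·cos α = 71.019000·cos 21.626° = 66.019926
roll angle φ = 9.212° = 0.16077973 rad
x = r_b·(cos φ + φ·sin φ) = 66.019926·(0.98710276 + 0.16077973·0.16008793) = 66.867731
y = r_b·(sin φ − φ·cos φ) = 66.019926·(0.16008793 − 0.16077973·0.98710276) = 0.091227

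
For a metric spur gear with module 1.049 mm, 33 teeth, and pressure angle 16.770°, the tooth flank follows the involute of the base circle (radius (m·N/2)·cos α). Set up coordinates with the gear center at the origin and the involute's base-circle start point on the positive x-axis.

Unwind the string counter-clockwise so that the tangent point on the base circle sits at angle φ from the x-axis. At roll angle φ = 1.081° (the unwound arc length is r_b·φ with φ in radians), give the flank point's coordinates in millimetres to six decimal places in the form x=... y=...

pitch radius r_p = m·N/2 = 1.049·33/2 = 17.308500
base radius r_b = r_p·cos α = 17.308500·cos 16.770° = 16.572382
roll angle φ = 1.081° = 0.01886701 rad
x = r_b·(cos φ + φ·sin φ) = 16.572382·(0.99982202 + 0.01886701·0.01886589) = 16.575331
y = r_b·(sin φ − φ·cos φ) = 16.572382·(0.01886589 − 0.01886701·0.99982202) = 0.000037

x=16.575331 y=0.000037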